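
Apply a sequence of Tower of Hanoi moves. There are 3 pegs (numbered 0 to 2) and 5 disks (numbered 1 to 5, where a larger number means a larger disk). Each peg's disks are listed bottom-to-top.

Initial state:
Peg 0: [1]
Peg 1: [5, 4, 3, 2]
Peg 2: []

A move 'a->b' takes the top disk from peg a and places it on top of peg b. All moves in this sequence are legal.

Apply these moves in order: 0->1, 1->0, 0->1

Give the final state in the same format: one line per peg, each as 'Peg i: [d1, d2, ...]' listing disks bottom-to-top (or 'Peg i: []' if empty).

After move 1 (0->1):
Peg 0: []
Peg 1: [5, 4, 3, 2, 1]
Peg 2: []

After move 2 (1->0):
Peg 0: [1]
Peg 1: [5, 4, 3, 2]
Peg 2: []

After move 3 (0->1):
Peg 0: []
Peg 1: [5, 4, 3, 2, 1]
Peg 2: []

Answer: Peg 0: []
Peg 1: [5, 4, 3, 2, 1]
Peg 2: []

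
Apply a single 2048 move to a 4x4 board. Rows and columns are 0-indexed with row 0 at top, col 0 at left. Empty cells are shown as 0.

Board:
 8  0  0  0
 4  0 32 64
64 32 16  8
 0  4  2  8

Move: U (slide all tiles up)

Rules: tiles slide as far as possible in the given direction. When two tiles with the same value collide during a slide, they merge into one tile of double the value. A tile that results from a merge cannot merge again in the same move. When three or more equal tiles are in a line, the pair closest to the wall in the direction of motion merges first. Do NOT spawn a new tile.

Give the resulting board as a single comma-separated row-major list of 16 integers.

Answer: 8, 32, 32, 64, 4, 4, 16, 16, 64, 0, 2, 0, 0, 0, 0, 0

Derivation:
Slide up:
col 0: [8, 4, 64, 0] -> [8, 4, 64, 0]
col 1: [0, 0, 32, 4] -> [32, 4, 0, 0]
col 2: [0, 32, 16, 2] -> [32, 16, 2, 0]
col 3: [0, 64, 8, 8] -> [64, 16, 0, 0]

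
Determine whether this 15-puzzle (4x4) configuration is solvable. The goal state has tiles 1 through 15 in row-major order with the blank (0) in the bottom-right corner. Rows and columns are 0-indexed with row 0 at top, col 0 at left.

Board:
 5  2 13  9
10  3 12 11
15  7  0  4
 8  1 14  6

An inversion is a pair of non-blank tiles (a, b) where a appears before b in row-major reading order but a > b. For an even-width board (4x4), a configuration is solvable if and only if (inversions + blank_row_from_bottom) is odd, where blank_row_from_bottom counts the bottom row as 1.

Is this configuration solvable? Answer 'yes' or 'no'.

Answer: no

Derivation:
Inversions: 52
Blank is in row 2 (0-indexed from top), which is row 2 counting from the bottom (bottom = 1).
52 + 2 = 54, which is even, so the puzzle is not solvable.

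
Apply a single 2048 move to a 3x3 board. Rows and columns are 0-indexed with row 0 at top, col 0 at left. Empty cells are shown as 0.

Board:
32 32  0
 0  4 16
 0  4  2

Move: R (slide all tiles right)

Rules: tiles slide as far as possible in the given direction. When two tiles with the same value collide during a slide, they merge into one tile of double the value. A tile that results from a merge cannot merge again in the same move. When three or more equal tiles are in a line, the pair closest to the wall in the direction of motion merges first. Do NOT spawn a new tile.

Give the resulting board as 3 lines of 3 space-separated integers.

Slide right:
row 0: [32, 32, 0] -> [0, 0, 64]
row 1: [0, 4, 16] -> [0, 4, 16]
row 2: [0, 4, 2] -> [0, 4, 2]

Answer:  0  0 64
 0  4 16
 0  4  2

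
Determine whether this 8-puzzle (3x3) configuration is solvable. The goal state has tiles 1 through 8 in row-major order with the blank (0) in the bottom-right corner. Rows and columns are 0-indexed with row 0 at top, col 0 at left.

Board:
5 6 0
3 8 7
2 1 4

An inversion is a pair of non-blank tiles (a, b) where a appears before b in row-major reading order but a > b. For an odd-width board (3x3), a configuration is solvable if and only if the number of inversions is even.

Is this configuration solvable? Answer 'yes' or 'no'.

Inversions (pairs i<j in row-major order where tile[i] > tile[j] > 0): 18
18 is even, so the puzzle is solvable.

Answer: yes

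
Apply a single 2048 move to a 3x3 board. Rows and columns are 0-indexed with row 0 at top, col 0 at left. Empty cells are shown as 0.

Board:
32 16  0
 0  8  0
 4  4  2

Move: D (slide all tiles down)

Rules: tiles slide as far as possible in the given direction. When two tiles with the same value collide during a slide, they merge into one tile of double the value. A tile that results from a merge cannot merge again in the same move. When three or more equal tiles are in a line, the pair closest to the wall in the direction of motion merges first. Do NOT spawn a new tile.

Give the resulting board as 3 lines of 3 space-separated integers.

Slide down:
col 0: [32, 0, 4] -> [0, 32, 4]
col 1: [16, 8, 4] -> [16, 8, 4]
col 2: [0, 0, 2] -> [0, 0, 2]

Answer:  0 16  0
32  8  0
 4  4  2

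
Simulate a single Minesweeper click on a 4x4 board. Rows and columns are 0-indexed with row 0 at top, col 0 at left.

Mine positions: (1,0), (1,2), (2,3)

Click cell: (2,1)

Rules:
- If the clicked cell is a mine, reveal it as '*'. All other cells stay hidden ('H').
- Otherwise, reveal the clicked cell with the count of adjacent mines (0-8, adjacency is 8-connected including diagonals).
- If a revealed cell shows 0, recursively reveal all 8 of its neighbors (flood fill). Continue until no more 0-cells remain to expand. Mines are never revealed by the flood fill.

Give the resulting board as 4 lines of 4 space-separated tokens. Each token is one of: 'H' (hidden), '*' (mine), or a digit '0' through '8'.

H H H H
H H H H
H 2 H H
H H H H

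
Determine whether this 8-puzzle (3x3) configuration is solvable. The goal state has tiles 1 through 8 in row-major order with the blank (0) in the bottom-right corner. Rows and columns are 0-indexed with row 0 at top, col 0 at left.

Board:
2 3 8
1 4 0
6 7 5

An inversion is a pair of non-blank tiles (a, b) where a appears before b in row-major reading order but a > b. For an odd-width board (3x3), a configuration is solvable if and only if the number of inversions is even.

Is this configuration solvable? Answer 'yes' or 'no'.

Answer: no

Derivation:
Inversions (pairs i<j in row-major order where tile[i] > tile[j] > 0): 9
9 is odd, so the puzzle is not solvable.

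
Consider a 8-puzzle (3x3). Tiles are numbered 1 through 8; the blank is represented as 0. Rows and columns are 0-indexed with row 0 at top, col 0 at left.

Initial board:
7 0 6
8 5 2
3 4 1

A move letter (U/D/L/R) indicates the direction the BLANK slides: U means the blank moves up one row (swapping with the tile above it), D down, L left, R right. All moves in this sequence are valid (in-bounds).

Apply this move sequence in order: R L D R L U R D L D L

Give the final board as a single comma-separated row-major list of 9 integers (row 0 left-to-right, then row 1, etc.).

After move 1 (R):
7 6 0
8 5 2
3 4 1

After move 2 (L):
7 0 6
8 5 2
3 4 1

After move 3 (D):
7 5 6
8 0 2
3 4 1

After move 4 (R):
7 5 6
8 2 0
3 4 1

After move 5 (L):
7 5 6
8 0 2
3 4 1

After move 6 (U):
7 0 6
8 5 2
3 4 1

After move 7 (R):
7 6 0
8 5 2
3 4 1

After move 8 (D):
7 6 2
8 5 0
3 4 1

After move 9 (L):
7 6 2
8 0 5
3 4 1

After move 10 (D):
7 6 2
8 4 5
3 0 1

After move 11 (L):
7 6 2
8 4 5
0 3 1

Answer: 7, 6, 2, 8, 4, 5, 0, 3, 1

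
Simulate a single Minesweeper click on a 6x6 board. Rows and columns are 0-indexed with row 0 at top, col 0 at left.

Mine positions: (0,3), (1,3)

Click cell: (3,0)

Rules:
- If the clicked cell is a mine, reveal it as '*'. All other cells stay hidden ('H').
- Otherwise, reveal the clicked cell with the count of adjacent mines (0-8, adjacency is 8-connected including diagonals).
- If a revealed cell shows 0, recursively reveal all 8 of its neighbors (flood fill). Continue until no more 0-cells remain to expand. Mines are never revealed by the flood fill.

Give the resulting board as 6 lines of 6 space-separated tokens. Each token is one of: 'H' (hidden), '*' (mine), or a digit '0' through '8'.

0 0 2 H 2 0
0 0 2 H 2 0
0 0 1 1 1 0
0 0 0 0 0 0
0 0 0 0 0 0
0 0 0 0 0 0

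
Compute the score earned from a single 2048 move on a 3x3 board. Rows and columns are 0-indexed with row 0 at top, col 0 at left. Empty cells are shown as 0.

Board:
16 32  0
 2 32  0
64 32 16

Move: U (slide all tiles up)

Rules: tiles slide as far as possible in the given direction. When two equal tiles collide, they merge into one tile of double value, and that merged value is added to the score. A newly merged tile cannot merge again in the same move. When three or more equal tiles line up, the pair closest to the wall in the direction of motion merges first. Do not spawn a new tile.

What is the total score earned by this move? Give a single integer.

Slide up:
col 0: [16, 2, 64] -> [16, 2, 64]  score +0 (running 0)
col 1: [32, 32, 32] -> [64, 32, 0]  score +64 (running 64)
col 2: [0, 0, 16] -> [16, 0, 0]  score +0 (running 64)
Board after move:
16 64 16
 2 32  0
64  0  0

Answer: 64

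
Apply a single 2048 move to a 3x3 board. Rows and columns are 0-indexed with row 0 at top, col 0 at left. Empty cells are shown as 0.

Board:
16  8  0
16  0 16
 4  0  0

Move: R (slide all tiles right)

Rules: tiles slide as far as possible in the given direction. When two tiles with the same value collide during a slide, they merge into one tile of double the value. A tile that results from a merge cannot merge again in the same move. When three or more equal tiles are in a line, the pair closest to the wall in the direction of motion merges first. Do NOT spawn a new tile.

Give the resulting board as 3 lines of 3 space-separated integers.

Slide right:
row 0: [16, 8, 0] -> [0, 16, 8]
row 1: [16, 0, 16] -> [0, 0, 32]
row 2: [4, 0, 0] -> [0, 0, 4]

Answer:  0 16  8
 0  0 32
 0  0  4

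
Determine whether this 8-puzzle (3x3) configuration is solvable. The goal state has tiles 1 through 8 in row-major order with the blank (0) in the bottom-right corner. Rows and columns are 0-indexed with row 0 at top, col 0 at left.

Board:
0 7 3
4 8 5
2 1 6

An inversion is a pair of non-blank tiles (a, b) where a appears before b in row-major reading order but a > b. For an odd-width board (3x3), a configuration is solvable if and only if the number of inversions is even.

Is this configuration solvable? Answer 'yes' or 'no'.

Answer: no

Derivation:
Inversions (pairs i<j in row-major order where tile[i] > tile[j] > 0): 17
17 is odd, so the puzzle is not solvable.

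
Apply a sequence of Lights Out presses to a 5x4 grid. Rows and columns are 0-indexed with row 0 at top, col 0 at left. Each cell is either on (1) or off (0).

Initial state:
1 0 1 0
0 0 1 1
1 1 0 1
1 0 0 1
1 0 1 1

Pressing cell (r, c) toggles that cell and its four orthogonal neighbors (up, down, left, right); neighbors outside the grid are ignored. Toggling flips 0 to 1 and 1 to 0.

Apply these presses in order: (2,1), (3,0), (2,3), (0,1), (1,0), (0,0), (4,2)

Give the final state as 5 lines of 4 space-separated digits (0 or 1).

Answer: 0 0 0 0
0 1 1 0
0 0 0 0
0 0 1 0
0 1 0 0

Derivation:
After press 1 at (2,1):
1 0 1 0
0 1 1 1
0 0 1 1
1 1 0 1
1 0 1 1

After press 2 at (3,0):
1 0 1 0
0 1 1 1
1 0 1 1
0 0 0 1
0 0 1 1

After press 3 at (2,3):
1 0 1 0
0 1 1 0
1 0 0 0
0 0 0 0
0 0 1 1

After press 4 at (0,1):
0 1 0 0
0 0 1 0
1 0 0 0
0 0 0 0
0 0 1 1

After press 5 at (1,0):
1 1 0 0
1 1 1 0
0 0 0 0
0 0 0 0
0 0 1 1

After press 6 at (0,0):
0 0 0 0
0 1 1 0
0 0 0 0
0 0 0 0
0 0 1 1

After press 7 at (4,2):
0 0 0 0
0 1 1 0
0 0 0 0
0 0 1 0
0 1 0 0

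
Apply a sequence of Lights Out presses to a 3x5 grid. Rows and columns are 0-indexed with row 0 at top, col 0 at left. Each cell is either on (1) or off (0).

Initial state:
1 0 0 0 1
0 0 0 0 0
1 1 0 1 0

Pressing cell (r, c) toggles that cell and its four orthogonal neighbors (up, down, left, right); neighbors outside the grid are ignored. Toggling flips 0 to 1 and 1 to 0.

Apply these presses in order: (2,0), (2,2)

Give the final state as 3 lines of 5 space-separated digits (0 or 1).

After press 1 at (2,0):
1 0 0 0 1
1 0 0 0 0
0 0 0 1 0

After press 2 at (2,2):
1 0 0 0 1
1 0 1 0 0
0 1 1 0 0

Answer: 1 0 0 0 1
1 0 1 0 0
0 1 1 0 0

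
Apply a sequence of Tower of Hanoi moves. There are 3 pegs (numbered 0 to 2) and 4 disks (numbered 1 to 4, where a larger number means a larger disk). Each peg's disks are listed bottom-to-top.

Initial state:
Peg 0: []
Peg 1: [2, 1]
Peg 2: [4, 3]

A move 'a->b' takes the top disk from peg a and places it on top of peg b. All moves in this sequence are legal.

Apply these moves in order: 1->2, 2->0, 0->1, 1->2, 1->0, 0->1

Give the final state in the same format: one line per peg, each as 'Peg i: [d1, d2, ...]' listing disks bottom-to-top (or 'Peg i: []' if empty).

After move 1 (1->2):
Peg 0: []
Peg 1: [2]
Peg 2: [4, 3, 1]

After move 2 (2->0):
Peg 0: [1]
Peg 1: [2]
Peg 2: [4, 3]

After move 3 (0->1):
Peg 0: []
Peg 1: [2, 1]
Peg 2: [4, 3]

After move 4 (1->2):
Peg 0: []
Peg 1: [2]
Peg 2: [4, 3, 1]

After move 5 (1->0):
Peg 0: [2]
Peg 1: []
Peg 2: [4, 3, 1]

After move 6 (0->1):
Peg 0: []
Peg 1: [2]
Peg 2: [4, 3, 1]

Answer: Peg 0: []
Peg 1: [2]
Peg 2: [4, 3, 1]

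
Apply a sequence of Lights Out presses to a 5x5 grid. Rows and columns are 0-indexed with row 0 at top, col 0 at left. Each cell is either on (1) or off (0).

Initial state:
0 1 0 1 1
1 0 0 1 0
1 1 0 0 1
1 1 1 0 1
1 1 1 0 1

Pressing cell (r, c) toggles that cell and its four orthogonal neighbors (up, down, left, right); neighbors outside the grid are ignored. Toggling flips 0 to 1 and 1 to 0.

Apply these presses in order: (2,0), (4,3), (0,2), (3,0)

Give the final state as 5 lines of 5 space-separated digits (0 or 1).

Answer: 0 0 1 0 1
0 0 1 1 0
1 0 0 0 1
1 0 1 1 1
0 1 0 1 0

Derivation:
After press 1 at (2,0):
0 1 0 1 1
0 0 0 1 0
0 0 0 0 1
0 1 1 0 1
1 1 1 0 1

After press 2 at (4,3):
0 1 0 1 1
0 0 0 1 0
0 0 0 0 1
0 1 1 1 1
1 1 0 1 0

After press 3 at (0,2):
0 0 1 0 1
0 0 1 1 0
0 0 0 0 1
0 1 1 1 1
1 1 0 1 0

After press 4 at (3,0):
0 0 1 0 1
0 0 1 1 0
1 0 0 0 1
1 0 1 1 1
0 1 0 1 0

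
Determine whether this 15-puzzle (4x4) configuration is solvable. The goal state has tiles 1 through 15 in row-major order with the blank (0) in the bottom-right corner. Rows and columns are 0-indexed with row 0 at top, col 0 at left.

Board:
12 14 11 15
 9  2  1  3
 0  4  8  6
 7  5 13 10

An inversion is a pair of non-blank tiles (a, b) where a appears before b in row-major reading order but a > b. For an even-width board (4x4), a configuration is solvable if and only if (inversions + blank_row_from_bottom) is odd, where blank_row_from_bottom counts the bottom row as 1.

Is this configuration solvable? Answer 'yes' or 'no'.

Inversions: 59
Blank is in row 2 (0-indexed from top), which is row 2 counting from the bottom (bottom = 1).
59 + 2 = 61, which is odd, so the puzzle is solvable.

Answer: yes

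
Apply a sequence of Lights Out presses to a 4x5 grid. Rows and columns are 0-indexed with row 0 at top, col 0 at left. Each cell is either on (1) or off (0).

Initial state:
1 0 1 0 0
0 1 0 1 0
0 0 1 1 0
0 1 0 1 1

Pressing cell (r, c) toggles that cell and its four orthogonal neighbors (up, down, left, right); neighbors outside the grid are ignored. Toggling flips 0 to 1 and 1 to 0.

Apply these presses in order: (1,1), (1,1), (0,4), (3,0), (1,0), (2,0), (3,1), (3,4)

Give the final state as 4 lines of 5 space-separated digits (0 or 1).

After press 1 at (1,1):
1 1 1 0 0
1 0 1 1 0
0 1 1 1 0
0 1 0 1 1

After press 2 at (1,1):
1 0 1 0 0
0 1 0 1 0
0 0 1 1 0
0 1 0 1 1

After press 3 at (0,4):
1 0 1 1 1
0 1 0 1 1
0 0 1 1 0
0 1 0 1 1

After press 4 at (3,0):
1 0 1 1 1
0 1 0 1 1
1 0 1 1 0
1 0 0 1 1

After press 5 at (1,0):
0 0 1 1 1
1 0 0 1 1
0 0 1 1 0
1 0 0 1 1

After press 6 at (2,0):
0 0 1 1 1
0 0 0 1 1
1 1 1 1 0
0 0 0 1 1

After press 7 at (3,1):
0 0 1 1 1
0 0 0 1 1
1 0 1 1 0
1 1 1 1 1

After press 8 at (3,4):
0 0 1 1 1
0 0 0 1 1
1 0 1 1 1
1 1 1 0 0

Answer: 0 0 1 1 1
0 0 0 1 1
1 0 1 1 1
1 1 1 0 0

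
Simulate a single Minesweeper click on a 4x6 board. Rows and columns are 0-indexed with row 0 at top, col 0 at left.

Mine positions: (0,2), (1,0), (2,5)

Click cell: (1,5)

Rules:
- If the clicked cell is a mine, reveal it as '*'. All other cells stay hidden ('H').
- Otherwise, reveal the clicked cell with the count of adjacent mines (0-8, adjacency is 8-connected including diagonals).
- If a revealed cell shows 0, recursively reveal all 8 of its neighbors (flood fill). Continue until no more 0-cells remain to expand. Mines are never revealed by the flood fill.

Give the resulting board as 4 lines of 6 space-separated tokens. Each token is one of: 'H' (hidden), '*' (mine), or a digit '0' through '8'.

H H H H H H
H H H H H 1
H H H H H H
H H H H H H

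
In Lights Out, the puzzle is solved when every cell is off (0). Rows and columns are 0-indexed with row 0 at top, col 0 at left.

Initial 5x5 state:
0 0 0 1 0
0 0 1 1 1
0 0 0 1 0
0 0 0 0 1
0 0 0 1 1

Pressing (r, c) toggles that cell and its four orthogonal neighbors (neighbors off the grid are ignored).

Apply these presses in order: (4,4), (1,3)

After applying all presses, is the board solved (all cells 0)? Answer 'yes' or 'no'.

After press 1 at (4,4):
0 0 0 1 0
0 0 1 1 1
0 0 0 1 0
0 0 0 0 0
0 0 0 0 0

After press 2 at (1,3):
0 0 0 0 0
0 0 0 0 0
0 0 0 0 0
0 0 0 0 0
0 0 0 0 0

Lights still on: 0

Answer: yes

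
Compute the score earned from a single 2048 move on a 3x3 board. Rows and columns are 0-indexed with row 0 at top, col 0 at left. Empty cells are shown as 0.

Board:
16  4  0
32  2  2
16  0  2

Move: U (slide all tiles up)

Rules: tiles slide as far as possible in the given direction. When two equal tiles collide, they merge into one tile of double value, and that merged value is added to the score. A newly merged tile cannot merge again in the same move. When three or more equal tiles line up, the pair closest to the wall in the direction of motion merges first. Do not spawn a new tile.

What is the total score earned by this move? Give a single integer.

Answer: 4

Derivation:
Slide up:
col 0: [16, 32, 16] -> [16, 32, 16]  score +0 (running 0)
col 1: [4, 2, 0] -> [4, 2, 0]  score +0 (running 0)
col 2: [0, 2, 2] -> [4, 0, 0]  score +4 (running 4)
Board after move:
16  4  4
32  2  0
16  0  0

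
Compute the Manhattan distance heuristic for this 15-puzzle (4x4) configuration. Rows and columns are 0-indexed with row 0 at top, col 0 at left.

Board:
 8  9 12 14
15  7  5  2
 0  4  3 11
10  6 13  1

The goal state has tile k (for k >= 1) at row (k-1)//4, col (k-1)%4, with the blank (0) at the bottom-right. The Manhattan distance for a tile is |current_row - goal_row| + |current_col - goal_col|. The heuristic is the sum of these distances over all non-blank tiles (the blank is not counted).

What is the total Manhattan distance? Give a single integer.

Answer: 44

Derivation:
Tile 8: (0,0)->(1,3) = 4
Tile 9: (0,1)->(2,0) = 3
Tile 12: (0,2)->(2,3) = 3
Tile 14: (0,3)->(3,1) = 5
Tile 15: (1,0)->(3,2) = 4
Tile 7: (1,1)->(1,2) = 1
Tile 5: (1,2)->(1,0) = 2
Tile 2: (1,3)->(0,1) = 3
Tile 4: (2,1)->(0,3) = 4
Tile 3: (2,2)->(0,2) = 2
Tile 11: (2,3)->(2,2) = 1
Tile 10: (3,0)->(2,1) = 2
Tile 6: (3,1)->(1,1) = 2
Tile 13: (3,2)->(3,0) = 2
Tile 1: (3,3)->(0,0) = 6
Sum: 4 + 3 + 3 + 5 + 4 + 1 + 2 + 3 + 4 + 2 + 1 + 2 + 2 + 2 + 6 = 44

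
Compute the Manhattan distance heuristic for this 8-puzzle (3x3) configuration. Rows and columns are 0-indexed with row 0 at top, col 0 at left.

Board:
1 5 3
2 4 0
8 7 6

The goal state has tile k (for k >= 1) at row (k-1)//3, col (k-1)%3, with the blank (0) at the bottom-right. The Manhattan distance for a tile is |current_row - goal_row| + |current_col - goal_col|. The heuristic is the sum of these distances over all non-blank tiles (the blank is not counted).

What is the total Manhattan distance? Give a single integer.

Answer: 7

Derivation:
Tile 1: at (0,0), goal (0,0), distance |0-0|+|0-0| = 0
Tile 5: at (0,1), goal (1,1), distance |0-1|+|1-1| = 1
Tile 3: at (0,2), goal (0,2), distance |0-0|+|2-2| = 0
Tile 2: at (1,0), goal (0,1), distance |1-0|+|0-1| = 2
Tile 4: at (1,1), goal (1,0), distance |1-1|+|1-0| = 1
Tile 8: at (2,0), goal (2,1), distance |2-2|+|0-1| = 1
Tile 7: at (2,1), goal (2,0), distance |2-2|+|1-0| = 1
Tile 6: at (2,2), goal (1,2), distance |2-1|+|2-2| = 1
Sum: 0 + 1 + 0 + 2 + 1 + 1 + 1 + 1 = 7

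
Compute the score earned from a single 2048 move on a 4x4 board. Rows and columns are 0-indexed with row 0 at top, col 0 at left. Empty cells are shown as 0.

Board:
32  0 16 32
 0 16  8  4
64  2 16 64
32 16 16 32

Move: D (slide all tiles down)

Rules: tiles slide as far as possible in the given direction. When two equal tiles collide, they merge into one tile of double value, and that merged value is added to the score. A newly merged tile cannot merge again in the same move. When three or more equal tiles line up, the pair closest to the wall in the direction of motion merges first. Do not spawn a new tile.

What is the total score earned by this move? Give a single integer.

Slide down:
col 0: [32, 0, 64, 32] -> [0, 32, 64, 32]  score +0 (running 0)
col 1: [0, 16, 2, 16] -> [0, 16, 2, 16]  score +0 (running 0)
col 2: [16, 8, 16, 16] -> [0, 16, 8, 32]  score +32 (running 32)
col 3: [32, 4, 64, 32] -> [32, 4, 64, 32]  score +0 (running 32)
Board after move:
 0  0  0 32
32 16 16  4
64  2  8 64
32 16 32 32

Answer: 32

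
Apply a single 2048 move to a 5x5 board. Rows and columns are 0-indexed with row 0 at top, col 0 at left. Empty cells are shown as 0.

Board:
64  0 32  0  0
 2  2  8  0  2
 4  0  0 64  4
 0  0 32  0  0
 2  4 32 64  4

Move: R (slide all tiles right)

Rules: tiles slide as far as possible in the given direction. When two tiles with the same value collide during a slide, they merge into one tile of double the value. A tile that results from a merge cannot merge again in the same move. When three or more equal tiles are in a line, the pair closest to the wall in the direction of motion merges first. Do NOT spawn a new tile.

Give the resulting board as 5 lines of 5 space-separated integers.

Answer:  0  0  0 64 32
 0  0  4  8  2
 0  0  4 64  4
 0  0  0  0 32
 2  4 32 64  4

Derivation:
Slide right:
row 0: [64, 0, 32, 0, 0] -> [0, 0, 0, 64, 32]
row 1: [2, 2, 8, 0, 2] -> [0, 0, 4, 8, 2]
row 2: [4, 0, 0, 64, 4] -> [0, 0, 4, 64, 4]
row 3: [0, 0, 32, 0, 0] -> [0, 0, 0, 0, 32]
row 4: [2, 4, 32, 64, 4] -> [2, 4, 32, 64, 4]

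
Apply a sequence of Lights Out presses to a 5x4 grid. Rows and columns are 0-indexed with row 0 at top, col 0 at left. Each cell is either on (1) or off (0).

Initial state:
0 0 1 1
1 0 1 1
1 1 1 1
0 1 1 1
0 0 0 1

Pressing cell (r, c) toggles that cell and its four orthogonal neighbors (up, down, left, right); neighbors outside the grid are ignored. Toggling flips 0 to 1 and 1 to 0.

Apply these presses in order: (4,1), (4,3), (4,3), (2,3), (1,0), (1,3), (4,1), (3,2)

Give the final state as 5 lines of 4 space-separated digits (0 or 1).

Answer: 1 0 1 0
0 1 0 1
0 1 1 1
0 0 0 1
0 0 1 1

Derivation:
After press 1 at (4,1):
0 0 1 1
1 0 1 1
1 1 1 1
0 0 1 1
1 1 1 1

After press 2 at (4,3):
0 0 1 1
1 0 1 1
1 1 1 1
0 0 1 0
1 1 0 0

After press 3 at (4,3):
0 0 1 1
1 0 1 1
1 1 1 1
0 0 1 1
1 1 1 1

After press 4 at (2,3):
0 0 1 1
1 0 1 0
1 1 0 0
0 0 1 0
1 1 1 1

After press 5 at (1,0):
1 0 1 1
0 1 1 0
0 1 0 0
0 0 1 0
1 1 1 1

After press 6 at (1,3):
1 0 1 0
0 1 0 1
0 1 0 1
0 0 1 0
1 1 1 1

After press 7 at (4,1):
1 0 1 0
0 1 0 1
0 1 0 1
0 1 1 0
0 0 0 1

After press 8 at (3,2):
1 0 1 0
0 1 0 1
0 1 1 1
0 0 0 1
0 0 1 1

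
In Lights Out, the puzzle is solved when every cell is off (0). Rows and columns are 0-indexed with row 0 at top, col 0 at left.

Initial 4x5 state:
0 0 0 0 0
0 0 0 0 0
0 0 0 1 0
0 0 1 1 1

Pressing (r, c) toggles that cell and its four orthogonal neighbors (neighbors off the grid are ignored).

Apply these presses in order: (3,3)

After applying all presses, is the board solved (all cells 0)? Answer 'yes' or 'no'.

After press 1 at (3,3):
0 0 0 0 0
0 0 0 0 0
0 0 0 0 0
0 0 0 0 0

Lights still on: 0

Answer: yes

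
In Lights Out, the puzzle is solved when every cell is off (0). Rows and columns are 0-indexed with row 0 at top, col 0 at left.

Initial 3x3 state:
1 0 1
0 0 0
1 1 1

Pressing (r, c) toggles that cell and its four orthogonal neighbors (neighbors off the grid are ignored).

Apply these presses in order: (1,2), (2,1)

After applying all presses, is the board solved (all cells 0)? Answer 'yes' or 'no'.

After press 1 at (1,2):
1 0 0
0 1 1
1 1 0

After press 2 at (2,1):
1 0 0
0 0 1
0 0 1

Lights still on: 3

Answer: no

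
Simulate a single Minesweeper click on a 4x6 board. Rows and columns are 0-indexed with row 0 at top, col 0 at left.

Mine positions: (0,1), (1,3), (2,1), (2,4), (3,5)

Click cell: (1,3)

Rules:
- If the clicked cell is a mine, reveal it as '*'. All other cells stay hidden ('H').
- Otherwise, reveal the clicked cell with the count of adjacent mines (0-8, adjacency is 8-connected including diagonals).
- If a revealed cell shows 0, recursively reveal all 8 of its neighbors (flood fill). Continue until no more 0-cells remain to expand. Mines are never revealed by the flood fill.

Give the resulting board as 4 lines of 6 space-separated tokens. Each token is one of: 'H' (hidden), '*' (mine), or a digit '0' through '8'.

H H H H H H
H H H * H H
H H H H H H
H H H H H H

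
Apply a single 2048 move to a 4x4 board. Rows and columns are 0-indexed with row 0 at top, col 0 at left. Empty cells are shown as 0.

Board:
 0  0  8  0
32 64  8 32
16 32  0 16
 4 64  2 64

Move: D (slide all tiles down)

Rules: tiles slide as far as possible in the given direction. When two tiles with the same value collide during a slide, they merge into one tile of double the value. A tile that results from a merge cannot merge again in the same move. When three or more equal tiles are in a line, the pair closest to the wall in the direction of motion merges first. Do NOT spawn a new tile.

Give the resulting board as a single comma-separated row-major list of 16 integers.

Answer: 0, 0, 0, 0, 32, 64, 0, 32, 16, 32, 16, 16, 4, 64, 2, 64

Derivation:
Slide down:
col 0: [0, 32, 16, 4] -> [0, 32, 16, 4]
col 1: [0, 64, 32, 64] -> [0, 64, 32, 64]
col 2: [8, 8, 0, 2] -> [0, 0, 16, 2]
col 3: [0, 32, 16, 64] -> [0, 32, 16, 64]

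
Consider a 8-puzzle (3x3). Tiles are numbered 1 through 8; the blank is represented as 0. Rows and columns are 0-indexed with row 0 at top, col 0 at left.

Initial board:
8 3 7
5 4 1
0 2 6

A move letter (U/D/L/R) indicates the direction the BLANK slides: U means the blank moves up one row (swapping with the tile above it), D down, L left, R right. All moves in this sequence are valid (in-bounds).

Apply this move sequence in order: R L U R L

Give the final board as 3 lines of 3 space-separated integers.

Answer: 8 3 7
0 4 1
5 2 6

Derivation:
After move 1 (R):
8 3 7
5 4 1
2 0 6

After move 2 (L):
8 3 7
5 4 1
0 2 6

After move 3 (U):
8 3 7
0 4 1
5 2 6

After move 4 (R):
8 3 7
4 0 1
5 2 6

After move 5 (L):
8 3 7
0 4 1
5 2 6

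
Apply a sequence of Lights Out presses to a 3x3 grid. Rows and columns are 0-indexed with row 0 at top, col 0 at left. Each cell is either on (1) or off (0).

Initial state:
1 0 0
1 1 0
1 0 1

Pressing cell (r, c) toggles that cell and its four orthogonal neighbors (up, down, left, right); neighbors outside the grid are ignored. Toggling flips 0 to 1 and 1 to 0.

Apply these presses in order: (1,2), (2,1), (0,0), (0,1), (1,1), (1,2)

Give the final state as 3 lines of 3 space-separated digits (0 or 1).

Answer: 1 1 1
1 0 1
0 0 0

Derivation:
After press 1 at (1,2):
1 0 1
1 0 1
1 0 0

After press 2 at (2,1):
1 0 1
1 1 1
0 1 1

After press 3 at (0,0):
0 1 1
0 1 1
0 1 1

After press 4 at (0,1):
1 0 0
0 0 1
0 1 1

After press 5 at (1,1):
1 1 0
1 1 0
0 0 1

After press 6 at (1,2):
1 1 1
1 0 1
0 0 0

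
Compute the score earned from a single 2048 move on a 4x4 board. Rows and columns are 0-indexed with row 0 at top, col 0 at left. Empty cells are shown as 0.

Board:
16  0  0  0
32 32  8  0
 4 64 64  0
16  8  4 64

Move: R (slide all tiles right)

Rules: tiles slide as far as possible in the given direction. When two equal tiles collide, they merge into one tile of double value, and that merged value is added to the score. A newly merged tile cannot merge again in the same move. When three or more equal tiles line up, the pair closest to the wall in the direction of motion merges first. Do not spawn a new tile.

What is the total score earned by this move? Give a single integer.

Answer: 192

Derivation:
Slide right:
row 0: [16, 0, 0, 0] -> [0, 0, 0, 16]  score +0 (running 0)
row 1: [32, 32, 8, 0] -> [0, 0, 64, 8]  score +64 (running 64)
row 2: [4, 64, 64, 0] -> [0, 0, 4, 128]  score +128 (running 192)
row 3: [16, 8, 4, 64] -> [16, 8, 4, 64]  score +0 (running 192)
Board after move:
  0   0   0  16
  0   0  64   8
  0   0   4 128
 16   8   4  64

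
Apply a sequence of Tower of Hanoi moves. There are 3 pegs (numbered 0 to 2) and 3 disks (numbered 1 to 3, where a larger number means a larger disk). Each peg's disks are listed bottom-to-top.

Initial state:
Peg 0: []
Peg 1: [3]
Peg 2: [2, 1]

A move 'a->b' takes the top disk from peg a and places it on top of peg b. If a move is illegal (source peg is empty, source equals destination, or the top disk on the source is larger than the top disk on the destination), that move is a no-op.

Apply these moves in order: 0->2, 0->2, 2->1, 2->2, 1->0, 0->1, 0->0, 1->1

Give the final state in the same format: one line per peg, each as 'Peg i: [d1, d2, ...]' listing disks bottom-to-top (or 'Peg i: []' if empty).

Answer: Peg 0: []
Peg 1: [3, 1]
Peg 2: [2]

Derivation:
After move 1 (0->2):
Peg 0: []
Peg 1: [3]
Peg 2: [2, 1]

After move 2 (0->2):
Peg 0: []
Peg 1: [3]
Peg 2: [2, 1]

After move 3 (2->1):
Peg 0: []
Peg 1: [3, 1]
Peg 2: [2]

After move 4 (2->2):
Peg 0: []
Peg 1: [3, 1]
Peg 2: [2]

After move 5 (1->0):
Peg 0: [1]
Peg 1: [3]
Peg 2: [2]

After move 6 (0->1):
Peg 0: []
Peg 1: [3, 1]
Peg 2: [2]

After move 7 (0->0):
Peg 0: []
Peg 1: [3, 1]
Peg 2: [2]

After move 8 (1->1):
Peg 0: []
Peg 1: [3, 1]
Peg 2: [2]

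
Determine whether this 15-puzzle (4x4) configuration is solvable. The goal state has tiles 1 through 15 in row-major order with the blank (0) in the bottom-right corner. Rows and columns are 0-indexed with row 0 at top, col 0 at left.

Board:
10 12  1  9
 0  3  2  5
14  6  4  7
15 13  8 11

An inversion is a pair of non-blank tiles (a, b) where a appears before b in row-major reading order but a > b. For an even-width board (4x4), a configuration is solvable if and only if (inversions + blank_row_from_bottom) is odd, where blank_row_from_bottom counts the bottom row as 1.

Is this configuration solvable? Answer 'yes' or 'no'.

Answer: yes

Derivation:
Inversions: 40
Blank is in row 1 (0-indexed from top), which is row 3 counting from the bottom (bottom = 1).
40 + 3 = 43, which is odd, so the puzzle is solvable.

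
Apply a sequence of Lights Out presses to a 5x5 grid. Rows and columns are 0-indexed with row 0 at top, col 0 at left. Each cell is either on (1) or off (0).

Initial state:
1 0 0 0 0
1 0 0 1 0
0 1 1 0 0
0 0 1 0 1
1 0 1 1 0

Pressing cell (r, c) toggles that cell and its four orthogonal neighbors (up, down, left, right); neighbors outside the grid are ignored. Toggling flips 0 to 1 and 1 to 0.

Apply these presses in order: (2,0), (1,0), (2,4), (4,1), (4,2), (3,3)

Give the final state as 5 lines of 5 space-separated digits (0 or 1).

Answer: 0 0 0 0 0
1 1 0 1 1
0 0 1 0 1
1 1 1 1 1
0 0 1 1 0

Derivation:
After press 1 at (2,0):
1 0 0 0 0
0 0 0 1 0
1 0 1 0 0
1 0 1 0 1
1 0 1 1 0

After press 2 at (1,0):
0 0 0 0 0
1 1 0 1 0
0 0 1 0 0
1 0 1 0 1
1 0 1 1 0

After press 3 at (2,4):
0 0 0 0 0
1 1 0 1 1
0 0 1 1 1
1 0 1 0 0
1 0 1 1 0

After press 4 at (4,1):
0 0 0 0 0
1 1 0 1 1
0 0 1 1 1
1 1 1 0 0
0 1 0 1 0

After press 5 at (4,2):
0 0 0 0 0
1 1 0 1 1
0 0 1 1 1
1 1 0 0 0
0 0 1 0 0

After press 6 at (3,3):
0 0 0 0 0
1 1 0 1 1
0 0 1 0 1
1 1 1 1 1
0 0 1 1 0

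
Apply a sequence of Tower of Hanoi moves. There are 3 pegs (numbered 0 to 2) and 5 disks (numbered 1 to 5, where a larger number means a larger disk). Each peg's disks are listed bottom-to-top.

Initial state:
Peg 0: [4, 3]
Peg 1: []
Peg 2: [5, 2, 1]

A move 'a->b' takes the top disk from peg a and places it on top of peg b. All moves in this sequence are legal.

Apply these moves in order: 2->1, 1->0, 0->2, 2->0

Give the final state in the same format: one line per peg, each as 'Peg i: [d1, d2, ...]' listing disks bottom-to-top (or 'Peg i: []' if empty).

After move 1 (2->1):
Peg 0: [4, 3]
Peg 1: [1]
Peg 2: [5, 2]

After move 2 (1->0):
Peg 0: [4, 3, 1]
Peg 1: []
Peg 2: [5, 2]

After move 3 (0->2):
Peg 0: [4, 3]
Peg 1: []
Peg 2: [5, 2, 1]

After move 4 (2->0):
Peg 0: [4, 3, 1]
Peg 1: []
Peg 2: [5, 2]

Answer: Peg 0: [4, 3, 1]
Peg 1: []
Peg 2: [5, 2]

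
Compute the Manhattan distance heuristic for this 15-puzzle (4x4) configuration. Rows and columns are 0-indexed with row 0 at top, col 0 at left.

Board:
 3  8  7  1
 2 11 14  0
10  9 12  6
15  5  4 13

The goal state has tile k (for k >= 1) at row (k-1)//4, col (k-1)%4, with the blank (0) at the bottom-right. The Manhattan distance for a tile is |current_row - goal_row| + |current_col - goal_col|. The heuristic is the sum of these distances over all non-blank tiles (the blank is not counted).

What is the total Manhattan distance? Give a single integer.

Tile 3: at (0,0), goal (0,2), distance |0-0|+|0-2| = 2
Tile 8: at (0,1), goal (1,3), distance |0-1|+|1-3| = 3
Tile 7: at (0,2), goal (1,2), distance |0-1|+|2-2| = 1
Tile 1: at (0,3), goal (0,0), distance |0-0|+|3-0| = 3
Tile 2: at (1,0), goal (0,1), distance |1-0|+|0-1| = 2
Tile 11: at (1,1), goal (2,2), distance |1-2|+|1-2| = 2
Tile 14: at (1,2), goal (3,1), distance |1-3|+|2-1| = 3
Tile 10: at (2,0), goal (2,1), distance |2-2|+|0-1| = 1
Tile 9: at (2,1), goal (2,0), distance |2-2|+|1-0| = 1
Tile 12: at (2,2), goal (2,3), distance |2-2|+|2-3| = 1
Tile 6: at (2,3), goal (1,1), distance |2-1|+|3-1| = 3
Tile 15: at (3,0), goal (3,2), distance |3-3|+|0-2| = 2
Tile 5: at (3,1), goal (1,0), distance |3-1|+|1-0| = 3
Tile 4: at (3,2), goal (0,3), distance |3-0|+|2-3| = 4
Tile 13: at (3,3), goal (3,0), distance |3-3|+|3-0| = 3
Sum: 2 + 3 + 1 + 3 + 2 + 2 + 3 + 1 + 1 + 1 + 3 + 2 + 3 + 4 + 3 = 34

Answer: 34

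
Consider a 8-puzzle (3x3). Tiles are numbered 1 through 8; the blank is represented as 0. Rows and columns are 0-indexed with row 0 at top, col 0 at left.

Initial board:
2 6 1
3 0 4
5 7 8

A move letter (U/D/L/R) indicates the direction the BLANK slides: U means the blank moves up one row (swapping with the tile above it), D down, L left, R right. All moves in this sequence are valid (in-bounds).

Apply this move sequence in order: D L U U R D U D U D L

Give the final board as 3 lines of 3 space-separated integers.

Answer: 6 7 1
0 2 4
3 5 8

Derivation:
After move 1 (D):
2 6 1
3 7 4
5 0 8

After move 2 (L):
2 6 1
3 7 4
0 5 8

After move 3 (U):
2 6 1
0 7 4
3 5 8

After move 4 (U):
0 6 1
2 7 4
3 5 8

After move 5 (R):
6 0 1
2 7 4
3 5 8

After move 6 (D):
6 7 1
2 0 4
3 5 8

After move 7 (U):
6 0 1
2 7 4
3 5 8

After move 8 (D):
6 7 1
2 0 4
3 5 8

After move 9 (U):
6 0 1
2 7 4
3 5 8

After move 10 (D):
6 7 1
2 0 4
3 5 8

After move 11 (L):
6 7 1
0 2 4
3 5 8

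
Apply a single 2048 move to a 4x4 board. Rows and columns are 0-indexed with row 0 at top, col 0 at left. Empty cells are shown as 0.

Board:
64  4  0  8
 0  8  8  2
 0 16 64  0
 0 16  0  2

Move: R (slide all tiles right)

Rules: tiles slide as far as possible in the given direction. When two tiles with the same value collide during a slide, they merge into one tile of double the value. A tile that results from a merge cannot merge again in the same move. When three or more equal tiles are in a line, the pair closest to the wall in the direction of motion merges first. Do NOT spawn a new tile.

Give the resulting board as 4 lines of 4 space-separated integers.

Slide right:
row 0: [64, 4, 0, 8] -> [0, 64, 4, 8]
row 1: [0, 8, 8, 2] -> [0, 0, 16, 2]
row 2: [0, 16, 64, 0] -> [0, 0, 16, 64]
row 3: [0, 16, 0, 2] -> [0, 0, 16, 2]

Answer:  0 64  4  8
 0  0 16  2
 0  0 16 64
 0  0 16  2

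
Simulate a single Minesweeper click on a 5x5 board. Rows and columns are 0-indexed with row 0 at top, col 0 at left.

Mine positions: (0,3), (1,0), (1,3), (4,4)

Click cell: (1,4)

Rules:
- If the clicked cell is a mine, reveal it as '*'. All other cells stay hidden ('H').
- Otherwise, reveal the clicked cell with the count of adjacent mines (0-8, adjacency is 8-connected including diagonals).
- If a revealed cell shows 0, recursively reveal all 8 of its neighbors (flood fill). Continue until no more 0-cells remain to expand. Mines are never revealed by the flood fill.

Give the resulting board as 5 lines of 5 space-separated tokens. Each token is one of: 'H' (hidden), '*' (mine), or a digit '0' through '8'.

H H H H H
H H H H 2
H H H H H
H H H H H
H H H H H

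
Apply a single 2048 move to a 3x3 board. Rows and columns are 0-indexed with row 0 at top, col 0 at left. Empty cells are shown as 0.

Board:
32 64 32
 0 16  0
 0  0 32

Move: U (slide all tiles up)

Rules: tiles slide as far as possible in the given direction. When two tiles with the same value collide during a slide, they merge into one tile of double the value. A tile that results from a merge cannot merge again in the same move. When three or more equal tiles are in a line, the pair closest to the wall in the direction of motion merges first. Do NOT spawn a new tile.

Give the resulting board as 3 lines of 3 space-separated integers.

Slide up:
col 0: [32, 0, 0] -> [32, 0, 0]
col 1: [64, 16, 0] -> [64, 16, 0]
col 2: [32, 0, 32] -> [64, 0, 0]

Answer: 32 64 64
 0 16  0
 0  0  0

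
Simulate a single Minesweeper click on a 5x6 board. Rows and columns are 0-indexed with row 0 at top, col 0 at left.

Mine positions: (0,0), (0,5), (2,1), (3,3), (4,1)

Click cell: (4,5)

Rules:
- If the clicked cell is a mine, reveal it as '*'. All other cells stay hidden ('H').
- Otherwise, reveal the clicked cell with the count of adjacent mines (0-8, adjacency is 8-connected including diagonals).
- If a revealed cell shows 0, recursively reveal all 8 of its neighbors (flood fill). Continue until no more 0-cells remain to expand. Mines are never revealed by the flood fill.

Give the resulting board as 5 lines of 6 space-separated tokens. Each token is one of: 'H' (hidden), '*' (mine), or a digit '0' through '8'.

H H H H H H
H H H H 1 1
H H H H 1 0
H H H H 1 0
H H H H 1 0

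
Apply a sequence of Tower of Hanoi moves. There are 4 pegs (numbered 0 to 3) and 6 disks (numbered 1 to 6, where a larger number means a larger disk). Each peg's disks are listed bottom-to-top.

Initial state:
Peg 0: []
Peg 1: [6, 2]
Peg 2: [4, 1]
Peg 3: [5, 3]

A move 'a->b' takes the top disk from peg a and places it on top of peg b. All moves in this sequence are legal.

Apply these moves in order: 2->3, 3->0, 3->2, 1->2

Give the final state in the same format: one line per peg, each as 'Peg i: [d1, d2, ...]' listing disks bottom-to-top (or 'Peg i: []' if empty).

Answer: Peg 0: [1]
Peg 1: [6]
Peg 2: [4, 3, 2]
Peg 3: [5]

Derivation:
After move 1 (2->3):
Peg 0: []
Peg 1: [6, 2]
Peg 2: [4]
Peg 3: [5, 3, 1]

After move 2 (3->0):
Peg 0: [1]
Peg 1: [6, 2]
Peg 2: [4]
Peg 3: [5, 3]

After move 3 (3->2):
Peg 0: [1]
Peg 1: [6, 2]
Peg 2: [4, 3]
Peg 3: [5]

After move 4 (1->2):
Peg 0: [1]
Peg 1: [6]
Peg 2: [4, 3, 2]
Peg 3: [5]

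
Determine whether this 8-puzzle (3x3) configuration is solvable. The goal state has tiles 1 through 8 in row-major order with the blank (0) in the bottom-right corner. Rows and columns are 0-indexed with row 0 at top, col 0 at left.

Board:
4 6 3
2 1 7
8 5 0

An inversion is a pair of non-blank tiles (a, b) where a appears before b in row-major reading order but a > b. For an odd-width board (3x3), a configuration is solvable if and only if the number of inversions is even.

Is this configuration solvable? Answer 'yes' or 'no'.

Answer: yes

Derivation:
Inversions (pairs i<j in row-major order where tile[i] > tile[j] > 0): 12
12 is even, so the puzzle is solvable.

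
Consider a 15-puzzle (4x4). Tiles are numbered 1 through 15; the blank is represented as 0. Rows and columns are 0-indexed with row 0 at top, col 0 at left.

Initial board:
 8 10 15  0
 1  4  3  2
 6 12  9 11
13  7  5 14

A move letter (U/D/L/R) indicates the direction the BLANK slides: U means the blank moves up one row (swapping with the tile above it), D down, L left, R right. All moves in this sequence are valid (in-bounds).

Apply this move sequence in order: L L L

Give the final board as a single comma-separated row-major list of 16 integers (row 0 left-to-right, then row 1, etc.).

Answer: 0, 8, 10, 15, 1, 4, 3, 2, 6, 12, 9, 11, 13, 7, 5, 14

Derivation:
After move 1 (L):
 8 10  0 15
 1  4  3  2
 6 12  9 11
13  7  5 14

After move 2 (L):
 8  0 10 15
 1  4  3  2
 6 12  9 11
13  7  5 14

After move 3 (L):
 0  8 10 15
 1  4  3  2
 6 12  9 11
13  7  5 14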